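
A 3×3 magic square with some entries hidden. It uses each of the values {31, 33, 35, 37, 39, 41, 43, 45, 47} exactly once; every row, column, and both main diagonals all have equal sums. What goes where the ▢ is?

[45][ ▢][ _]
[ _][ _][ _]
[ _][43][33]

The 9 entries sum to 351, so each line sums to 351/3 = 117.
Using row 3: 43 + 33 + ? → (3,1) = 117 − 76 = 41.
Column 1: 45 + 41 + ? = 117, so (2,1) = 31.
The remaining cell in main diagonal is (2,2) = 117 − 78 = 39.
The remaining cell in anti-diagonal is (1,3) = 117 − 80 = 37.
Using row 1: 45 + 37 + ? → (1,2) = 117 − 82 = 35.

35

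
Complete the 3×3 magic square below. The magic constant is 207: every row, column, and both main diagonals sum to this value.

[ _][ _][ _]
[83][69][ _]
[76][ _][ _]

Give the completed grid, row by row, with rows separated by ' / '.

Row 2 must total 207; the given cells sum to 152, so (2,3) = 55.
From column 1, 207 − (83 + 76) gives (1,1) = 48.
The remaining cell in main diagonal is (3,3) = 207 − 117 = 90.
Anti-diagonal needs 207; the known cells sum to 145, so (1,3) = 62.
From row 1, 207 − (48 + 62) gives (1,2) = 97.
Using row 3: 76 + 90 + ? → (3,2) = 207 − 166 = 41.

48 97 62 / 83 69 55 / 76 41 90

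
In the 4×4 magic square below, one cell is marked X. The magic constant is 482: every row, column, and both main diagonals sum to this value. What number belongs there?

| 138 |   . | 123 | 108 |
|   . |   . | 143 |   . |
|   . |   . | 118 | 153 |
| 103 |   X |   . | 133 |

148

Using row 1: 138 + 123 + 108 + ? → (1,2) = 482 − 369 = 113.
The remaining cell in column 3 is (4,3) = 482 − 384 = 98.
The remaining cell in column 4 is (2,4) = 482 − 394 = 88.
From main diagonal, 482 − (138 + 118 + 133) gives (2,2) = 93.
The remaining cell in anti-diagonal is (3,2) = 482 − 354 = 128.
Row 2 must total 482; the given cells sum to 324, so (2,1) = 158.
Row 3: 128 + 118 + 153 + ? = 482, so (3,1) = 83.
Row 4: 103 + 98 + 133 + ? = 482, so (4,2) = 148.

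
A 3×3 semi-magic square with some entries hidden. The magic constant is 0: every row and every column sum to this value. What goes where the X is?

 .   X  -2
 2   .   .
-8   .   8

-4

From row 3, 0 − (-8 + 8) gives (3,2) = 0.
From column 1, 0 − (2 + (-8)) gives (1,1) = 6.
Using column 3: -2 + 8 + ? → (2,3) = 0 − 6 = -6.
Row 1 must total 0; the given cells sum to 4, so (1,2) = -4.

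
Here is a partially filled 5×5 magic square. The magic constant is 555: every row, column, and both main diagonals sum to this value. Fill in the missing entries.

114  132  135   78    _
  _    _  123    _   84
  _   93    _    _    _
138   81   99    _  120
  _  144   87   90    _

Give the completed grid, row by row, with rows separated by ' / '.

Row 1 must total 555; the given cells sum to 459, so (1,5) = 96.
Row 4: 138 + 81 + 99 + 120 + ? = 555, so (4,4) = 117.
From column 2, 555 − (132 + 93 + 81 + 144) gives (2,2) = 105.
Column 3: 135 + 123 + 99 + 87 + ? = 555, so (3,3) = 111.
Using main diagonal: 114 + 105 + 111 + 117 + ? → (5,5) = 555 − 447 = 108.
Row 5 needs 555; the known cells sum to 429, so (5,1) = 126.
Using column 5: 96 + 84 + 120 + 108 + ? → (3,5) = 555 − 408 = 147.
Anti-diagonal: 96 + 111 + 81 + 126 + ? = 555, so (2,4) = 141.
Row 2 must total 555; the given cells sum to 453, so (2,1) = 102.
From column 1, 555 − (114 + 102 + 138 + 126) gives (3,1) = 75.
Using column 4: 78 + 141 + 117 + 90 + ? → (3,4) = 555 − 426 = 129.

114 132 135 78 96 / 102 105 123 141 84 / 75 93 111 129 147 / 138 81 99 117 120 / 126 144 87 90 108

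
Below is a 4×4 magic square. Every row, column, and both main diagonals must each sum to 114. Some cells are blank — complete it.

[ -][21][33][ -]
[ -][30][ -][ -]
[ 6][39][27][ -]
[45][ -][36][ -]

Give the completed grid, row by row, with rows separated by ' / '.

The remaining cell in row 3 is (3,4) = 114 − 72 = 42.
Column 2: 21 + 30 + 39 + ? = 114, so (4,2) = 24.
Column 3: 33 + 27 + 36 + ? = 114, so (2,3) = 18.
Anti-diagonal: 18 + 39 + 45 + ? = 114, so (1,4) = 12.
Row 1 needs 114; the known cells sum to 66, so (1,1) = 48.
Using row 4: 45 + 24 + 36 + ? → (4,4) = 114 − 105 = 9.
Column 1: 48 + 6 + 45 + ? = 114, so (2,1) = 15.
Using column 4: 12 + 42 + 9 + ? → (2,4) = 114 − 63 = 51.

48 21 33 12 / 15 30 18 51 / 6 39 27 42 / 45 24 36 9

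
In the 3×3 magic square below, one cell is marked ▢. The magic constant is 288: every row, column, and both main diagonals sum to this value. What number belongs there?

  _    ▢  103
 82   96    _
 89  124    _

Row 2 needs 288; the known cells sum to 178, so (2,3) = 110.
Row 3: 89 + 124 + ? = 288, so (3,3) = 75.
Using column 1: 82 + 89 + ? → (1,1) = 288 − 171 = 117.
Column 2: 96 + 124 + ? = 288, so (1,2) = 68.

68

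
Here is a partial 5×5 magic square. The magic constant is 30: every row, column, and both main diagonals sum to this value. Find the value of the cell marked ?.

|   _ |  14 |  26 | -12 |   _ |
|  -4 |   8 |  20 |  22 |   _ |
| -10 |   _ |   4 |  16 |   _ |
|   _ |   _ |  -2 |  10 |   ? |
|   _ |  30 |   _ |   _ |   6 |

Using row 2: -4 + 8 + 20 + 22 + ? → (2,5) = 30 − 46 = -16.
Column 3 must total 30; the given cells sum to 48, so (5,3) = -18.
From column 4, 30 − (-12 + 22 + 16 + 10) gives (5,4) = -6.
Main diagonal: 8 + 4 + 10 + 6 + ? = 30, so (1,1) = 2.
Row 1 must total 30; the given cells sum to 30, so (1,5) = 0.
Row 5 needs 30; the known cells sum to 12, so (5,1) = 18.
The remaining cell in column 1 is (4,1) = 30 − 6 = 24.
From anti-diagonal, 30 − (0 + 22 + 4 + 18) gives (4,2) = -14.
Using row 4: 24 + (-14) + (-2) + 10 + ? → (4,5) = 30 − 18 = 12.

12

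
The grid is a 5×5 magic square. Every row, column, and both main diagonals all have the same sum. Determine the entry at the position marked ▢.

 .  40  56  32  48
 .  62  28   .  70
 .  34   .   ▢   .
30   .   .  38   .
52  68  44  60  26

Row 5 is complete and sums to 250; that is the magic constant.
Row 1 needs 250; the known cells sum to 176, so (1,1) = 74.
The remaining cell in column 2 is (4,2) = 250 − 204 = 46.
Main diagonal needs 250; the known cells sum to 200, so (3,3) = 50.
Using anti-diagonal: 48 + 50 + 46 + 52 + ? → (2,4) = 250 − 196 = 54.
From row 2, 250 − (62 + 28 + 54 + 70) gives (2,1) = 36.
Column 1: 74 + 36 + 30 + 52 + ? = 250, so (3,1) = 58.
From column 3, 250 − (56 + 28 + 50 + 44) gives (4,3) = 72.
From column 4, 250 − (32 + 54 + 38 + 60) gives (3,4) = 66.

66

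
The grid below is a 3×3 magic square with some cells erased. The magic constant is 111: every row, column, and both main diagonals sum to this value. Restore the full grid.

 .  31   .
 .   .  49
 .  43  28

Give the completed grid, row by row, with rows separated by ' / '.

46 31 34 / 25 37 49 / 40 43 28

The remaining cell in row 3 is (3,1) = 111 − 71 = 40.
Column 2 needs 111; the known cells sum to 74, so (2,2) = 37.
The remaining cell in column 3 is (1,3) = 111 − 77 = 34.
Main diagonal must total 111; the given cells sum to 65, so (1,1) = 46.
Row 2: 37 + 49 + ? = 111, so (2,1) = 25.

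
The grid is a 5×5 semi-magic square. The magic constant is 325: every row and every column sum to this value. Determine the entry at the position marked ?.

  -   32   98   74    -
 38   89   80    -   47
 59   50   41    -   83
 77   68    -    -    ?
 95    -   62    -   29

101

From row 2, 325 − (38 + 89 + 80 + 47) gives (2,4) = 71.
Row 3 must total 325; the given cells sum to 233, so (3,4) = 92.
Using column 1: 38 + 59 + 77 + 95 + ? → (1,1) = 325 − 269 = 56.
The remaining cell in column 2 is (5,2) = 325 − 239 = 86.
From column 3, 325 − (98 + 80 + 41 + 62) gives (4,3) = 44.
Using row 1: 56 + 32 + 98 + 74 + ? → (1,5) = 325 − 260 = 65.
The remaining cell in row 5 is (5,4) = 325 − 272 = 53.
Using column 4: 74 + 71 + 92 + 53 + ? → (4,4) = 325 − 290 = 35.
Column 5: 65 + 47 + 83 + 29 + ? = 325, so (4,5) = 101.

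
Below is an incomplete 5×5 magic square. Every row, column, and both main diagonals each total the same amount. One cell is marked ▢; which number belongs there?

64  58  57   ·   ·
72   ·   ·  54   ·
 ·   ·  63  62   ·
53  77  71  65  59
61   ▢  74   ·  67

55

Row 4 is complete and sums to 325; that is the magic constant.
Column 1 needs 325; the known cells sum to 250, so (3,1) = 75.
Column 3 needs 325; the known cells sum to 265, so (2,3) = 60.
Main diagonal needs 325; the known cells sum to 259, so (2,2) = 66.
Anti-diagonal must total 325; the given cells sum to 255, so (1,5) = 70.
Row 1 needs 325; the known cells sum to 249, so (1,4) = 76.
Row 2 must total 325; the given cells sum to 252, so (2,5) = 73.
The remaining cell in column 4 is (5,4) = 325 − 257 = 68.
Column 5 must total 325; the given cells sum to 269, so (3,5) = 56.
Row 3 must total 325; the given cells sum to 256, so (3,2) = 69.
Using row 5: 61 + 74 + 68 + 67 + ? → (5,2) = 325 − 270 = 55.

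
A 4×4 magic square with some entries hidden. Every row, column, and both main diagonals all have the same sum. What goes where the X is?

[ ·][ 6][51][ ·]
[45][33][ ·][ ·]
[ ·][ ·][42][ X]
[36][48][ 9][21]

Row 4 is complete and sums to 114; that is the magic constant.
From column 2, 114 − (6 + 33 + 48) gives (3,2) = 27.
From column 3, 114 − (51 + 42 + 9) gives (2,3) = 12.
Main diagonal needs 114; the known cells sum to 96, so (1,1) = 18.
Anti-diagonal: 12 + 27 + 36 + ? = 114, so (1,4) = 39.
Row 2: 45 + 33 + 12 + ? = 114, so (2,4) = 24.
The remaining cell in column 1 is (3,1) = 114 − 99 = 15.
Column 4 must total 114; the given cells sum to 84, so (3,4) = 30.

30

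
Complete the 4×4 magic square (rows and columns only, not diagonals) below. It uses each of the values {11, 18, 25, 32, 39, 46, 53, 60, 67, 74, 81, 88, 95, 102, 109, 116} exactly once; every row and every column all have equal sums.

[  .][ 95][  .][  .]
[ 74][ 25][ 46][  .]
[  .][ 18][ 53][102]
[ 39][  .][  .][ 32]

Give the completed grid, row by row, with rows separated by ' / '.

The 16 entries sum to 1016, so each line sums to 1016/4 = 254.
Using row 2: 74 + 25 + 46 + ? → (2,4) = 254 − 145 = 109.
The remaining cell in row 3 is (3,1) = 254 − 173 = 81.
From column 1, 254 − (74 + 81 + 39) gives (1,1) = 60.
Column 2 needs 254; the known cells sum to 138, so (4,2) = 116.
Using column 4: 109 + 102 + 32 + ? → (1,4) = 254 − 243 = 11.
Row 1 needs 254; the known cells sum to 166, so (1,3) = 88.
Using row 4: 39 + 116 + 32 + ? → (4,3) = 254 − 187 = 67.

60 95 88 11 / 74 25 46 109 / 81 18 53 102 / 39 116 67 32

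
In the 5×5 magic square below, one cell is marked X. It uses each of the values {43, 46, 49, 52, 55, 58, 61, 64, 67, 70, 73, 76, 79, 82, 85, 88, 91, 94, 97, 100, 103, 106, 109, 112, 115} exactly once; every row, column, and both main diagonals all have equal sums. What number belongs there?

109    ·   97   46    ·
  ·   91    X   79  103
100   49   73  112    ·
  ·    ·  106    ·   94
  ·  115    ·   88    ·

55

The 25 entries sum to 1975, so each line sums to 1975/5 = 395.
Row 3 must total 395; the given cells sum to 334, so (3,5) = 61.
Column 4 must total 395; the given cells sum to 325, so (4,4) = 70.
Main diagonal needs 395; the known cells sum to 343, so (5,5) = 52.
Column 5: 103 + 61 + 94 + 52 + ? = 395, so (1,5) = 85.
Row 1 needs 395; the known cells sum to 337, so (1,2) = 58.
The remaining cell in column 2 is (4,2) = 395 − 313 = 82.
Anti-diagonal: 85 + 79 + 73 + 82 + ? = 395, so (5,1) = 76.
Using row 4: 82 + 106 + 70 + 94 + ? → (4,1) = 395 − 352 = 43.
Row 5 must total 395; the given cells sum to 331, so (5,3) = 64.
Column 1 must total 395; the given cells sum to 328, so (2,1) = 67.
Column 3 needs 395; the known cells sum to 340, so (2,3) = 55.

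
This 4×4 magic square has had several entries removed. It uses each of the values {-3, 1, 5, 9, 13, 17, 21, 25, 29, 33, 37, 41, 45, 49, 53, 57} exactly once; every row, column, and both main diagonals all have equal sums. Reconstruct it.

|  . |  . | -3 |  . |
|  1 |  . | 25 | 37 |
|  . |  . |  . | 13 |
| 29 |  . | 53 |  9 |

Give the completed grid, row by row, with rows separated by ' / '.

The 16 entries sum to 432, so each line sums to 432/4 = 108.
Row 2: 1 + 25 + 37 + ? = 108, so (2,2) = 45.
Row 4: 29 + 53 + 9 + ? = 108, so (4,2) = 17.
Column 3 needs 108; the known cells sum to 75, so (3,3) = 33.
The remaining cell in column 4 is (1,4) = 108 − 59 = 49.
Main diagonal: 45 + 33 + 9 + ? = 108, so (1,1) = 21.
Anti-diagonal must total 108; the given cells sum to 103, so (3,2) = 5.
The remaining cell in row 1 is (1,2) = 108 − 67 = 41.
Using row 3: 5 + 33 + 13 + ? → (3,1) = 108 − 51 = 57.

21 41 -3 49 / 1 45 25 37 / 57 5 33 13 / 29 17 53 9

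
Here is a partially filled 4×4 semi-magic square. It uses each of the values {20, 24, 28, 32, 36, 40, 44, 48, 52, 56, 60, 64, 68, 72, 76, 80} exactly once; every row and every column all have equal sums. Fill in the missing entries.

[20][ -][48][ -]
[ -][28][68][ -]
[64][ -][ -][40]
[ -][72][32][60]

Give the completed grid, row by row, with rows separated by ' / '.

The 16 entries sum to 800, so each line sums to 800/4 = 200.
Row 4 must total 200; the given cells sum to 164, so (4,1) = 36.
Using column 1: 20 + 64 + 36 + ? → (2,1) = 200 − 120 = 80.
The remaining cell in column 3 is (3,3) = 200 − 148 = 52.
Row 2 needs 200; the known cells sum to 176, so (2,4) = 24.
Using row 3: 64 + 52 + 40 + ? → (3,2) = 200 − 156 = 44.
Column 2 must total 200; the given cells sum to 144, so (1,2) = 56.
Column 4 must total 200; the given cells sum to 124, so (1,4) = 76.

20 56 48 76 / 80 28 68 24 / 64 44 52 40 / 36 72 32 60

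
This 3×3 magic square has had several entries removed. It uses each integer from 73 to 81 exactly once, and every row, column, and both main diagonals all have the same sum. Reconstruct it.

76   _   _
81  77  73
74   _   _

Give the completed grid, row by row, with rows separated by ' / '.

76 75 80 / 81 77 73 / 74 79 78

The entries are 73 through 81, which sum to 693, so each line sums to 693/3 = 231.
Main diagonal: 76 + 77 + ? = 231, so (3,3) = 78.
Using anti-diagonal: 77 + 74 + ? → (1,3) = 231 − 151 = 80.
The remaining cell in row 1 is (1,2) = 231 − 156 = 75.
Row 3 needs 231; the known cells sum to 152, so (3,2) = 79.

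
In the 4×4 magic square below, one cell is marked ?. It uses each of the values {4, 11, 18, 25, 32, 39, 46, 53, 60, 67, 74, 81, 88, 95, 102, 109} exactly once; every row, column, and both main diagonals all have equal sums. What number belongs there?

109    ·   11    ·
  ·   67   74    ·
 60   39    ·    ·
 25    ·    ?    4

95

The 16 entries sum to 904, so each line sums to 904/4 = 226.
Using column 1: 109 + 60 + 25 + ? → (2,1) = 226 − 194 = 32.
Main diagonal needs 226; the known cells sum to 180, so (3,3) = 46.
Anti-diagonal must total 226; the given cells sum to 138, so (1,4) = 88.
Row 1 needs 226; the known cells sum to 208, so (1,2) = 18.
Using row 2: 32 + 67 + 74 + ? → (2,4) = 226 − 173 = 53.
Row 3: 60 + 39 + 46 + ? = 226, so (3,4) = 81.
Column 2 must total 226; the given cells sum to 124, so (4,2) = 102.
Column 3 needs 226; the known cells sum to 131, so (4,3) = 95.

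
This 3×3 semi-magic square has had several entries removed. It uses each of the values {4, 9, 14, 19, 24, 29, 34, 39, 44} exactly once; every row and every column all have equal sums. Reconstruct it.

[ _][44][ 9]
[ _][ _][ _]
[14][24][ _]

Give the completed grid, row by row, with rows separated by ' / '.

The 9 entries sum to 216, so each line sums to 216/3 = 72.
From row 1, 72 − (44 + 9) gives (1,1) = 19.
Row 3: 14 + 24 + ? = 72, so (3,3) = 34.
Using column 1: 19 + 14 + ? → (2,1) = 72 − 33 = 39.
Column 2 needs 72; the known cells sum to 68, so (2,2) = 4.
Using column 3: 9 + 34 + ? → (2,3) = 72 − 43 = 29.

19 44 9 / 39 4 29 / 14 24 34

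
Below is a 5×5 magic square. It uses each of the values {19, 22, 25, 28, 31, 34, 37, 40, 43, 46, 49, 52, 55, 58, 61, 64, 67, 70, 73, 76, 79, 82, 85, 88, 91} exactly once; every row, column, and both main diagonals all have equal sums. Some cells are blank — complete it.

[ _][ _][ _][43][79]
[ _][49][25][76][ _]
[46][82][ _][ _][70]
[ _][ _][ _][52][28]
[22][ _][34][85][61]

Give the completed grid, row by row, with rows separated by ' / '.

55 31 67 43 79 / 88 49 25 76 37 / 46 82 58 19 70 / 64 40 91 52 28 / 22 73 34 85 61

The 25 entries sum to 1375, so each line sums to 1375/5 = 275.
The remaining cell in row 5 is (5,2) = 275 − 202 = 73.
From column 4, 275 − (43 + 76 + 52 + 85) gives (3,4) = 19.
Column 5 needs 275; the known cells sum to 238, so (2,5) = 37.
Row 2 must total 275; the given cells sum to 187, so (2,1) = 88.
The remaining cell in row 3 is (3,3) = 275 − 217 = 58.
Using main diagonal: 49 + 58 + 52 + 61 + ? → (1,1) = 275 − 220 = 55.
Anti-diagonal needs 275; the known cells sum to 235, so (4,2) = 40.
From column 1, 275 − (55 + 88 + 46 + 22) gives (4,1) = 64.
Using column 2: 49 + 82 + 40 + 73 + ? → (1,2) = 275 − 244 = 31.
Row 1 needs 275; the known cells sum to 208, so (1,3) = 67.
Row 4: 64 + 40 + 52 + 28 + ? = 275, so (4,3) = 91.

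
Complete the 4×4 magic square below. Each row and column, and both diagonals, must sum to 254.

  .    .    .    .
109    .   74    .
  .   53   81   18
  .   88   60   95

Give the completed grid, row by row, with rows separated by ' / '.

Row 3 needs 254; the known cells sum to 152, so (3,1) = 102.
The remaining cell in row 4 is (4,1) = 254 − 243 = 11.
Column 1 needs 254; the known cells sum to 222, so (1,1) = 32.
Column 3 must total 254; the given cells sum to 215, so (1,3) = 39.
Using main diagonal: 32 + 81 + 95 + ? → (2,2) = 254 − 208 = 46.
The remaining cell in anti-diagonal is (1,4) = 254 − 138 = 116.
The remaining cell in row 1 is (1,2) = 254 − 187 = 67.
Row 2 needs 254; the known cells sum to 229, so (2,4) = 25.

32 67 39 116 / 109 46 74 25 / 102 53 81 18 / 11 88 60 95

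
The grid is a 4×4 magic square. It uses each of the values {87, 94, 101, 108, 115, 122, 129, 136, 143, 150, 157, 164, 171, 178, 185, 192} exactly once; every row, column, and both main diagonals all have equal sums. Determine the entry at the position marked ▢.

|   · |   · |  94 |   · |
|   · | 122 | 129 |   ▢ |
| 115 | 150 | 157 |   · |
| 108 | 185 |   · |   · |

The 16 entries sum to 2232, so each line sums to 2232/4 = 558.
From row 3, 558 − (115 + 150 + 157) gives (3,4) = 136.
The remaining cell in column 2 is (1,2) = 558 − 457 = 101.
Column 3: 94 + 129 + 157 + ? = 558, so (4,3) = 178.
Anti-diagonal: 129 + 150 + 108 + ? = 558, so (1,4) = 171.
Row 1 needs 558; the known cells sum to 366, so (1,1) = 192.
Using row 4: 108 + 185 + 178 + ? → (4,4) = 558 − 471 = 87.
The remaining cell in column 1 is (2,1) = 558 − 415 = 143.
Column 4 needs 558; the known cells sum to 394, so (2,4) = 164.

164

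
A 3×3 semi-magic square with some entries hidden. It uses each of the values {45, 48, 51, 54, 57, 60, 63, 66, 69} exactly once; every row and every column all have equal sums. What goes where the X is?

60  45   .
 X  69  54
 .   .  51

The 9 entries sum to 513, so each line sums to 513/3 = 171.
Using row 1: 60 + 45 + ? → (1,3) = 171 − 105 = 66.
Row 2 needs 171; the known cells sum to 123, so (2,1) = 48.

48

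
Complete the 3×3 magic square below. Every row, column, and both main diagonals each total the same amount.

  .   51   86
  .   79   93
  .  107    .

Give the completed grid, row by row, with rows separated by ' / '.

Column 2 is already complete: 51 + 79 + 107 = 237, so that is the magic constant.
Row 1 needs 237; the known cells sum to 137, so (1,1) = 100.
From row 2, 237 − (79 + 93) gives (2,1) = 65.
The remaining cell in column 1 is (3,1) = 237 − 165 = 72.
The remaining cell in column 3 is (3,3) = 237 − 179 = 58.

100 51 86 / 65 79 93 / 72 107 58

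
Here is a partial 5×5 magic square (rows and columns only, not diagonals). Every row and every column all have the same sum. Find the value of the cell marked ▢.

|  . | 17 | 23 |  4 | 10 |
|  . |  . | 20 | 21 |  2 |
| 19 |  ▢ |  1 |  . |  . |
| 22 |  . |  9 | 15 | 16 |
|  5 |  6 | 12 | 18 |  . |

25

Column 3 is complete and sums to 65; that is the magic constant.
Using row 1: 17 + 23 + 4 + 10 + ? → (1,1) = 65 − 54 = 11.
Using row 4: 22 + 9 + 15 + 16 + ? → (4,2) = 65 − 62 = 3.
From row 5, 65 − (5 + 6 + 12 + 18) gives (5,5) = 24.
The remaining cell in column 1 is (2,1) = 65 − 57 = 8.
Column 4: 4 + 21 + 15 + 18 + ? = 65, so (3,4) = 7.
The remaining cell in column 5 is (3,5) = 65 − 52 = 13.
From row 2, 65 − (8 + 20 + 21 + 2) gives (2,2) = 14.
Row 3: 19 + 1 + 7 + 13 + ? = 65, so (3,2) = 25.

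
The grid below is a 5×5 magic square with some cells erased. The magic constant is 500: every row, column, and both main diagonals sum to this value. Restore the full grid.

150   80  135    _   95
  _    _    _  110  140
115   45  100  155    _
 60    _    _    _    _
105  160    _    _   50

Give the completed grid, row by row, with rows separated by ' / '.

150 80 135 40 95 / 70 125 55 110 140 / 115 45 100 155 85 / 60 90 145 75 130 / 105 160 65 120 50

Using row 1: 150 + 80 + 135 + 95 + ? → (1,4) = 500 − 460 = 40.
Row 3: 115 + 45 + 100 + 155 + ? = 500, so (3,5) = 85.
Column 1: 150 + 115 + 60 + 105 + ? = 500, so (2,1) = 70.
Column 5 needs 500; the known cells sum to 370, so (4,5) = 130.
The remaining cell in anti-diagonal is (4,2) = 500 − 410 = 90.
Column 2 needs 500; the known cells sum to 375, so (2,2) = 125.
From main diagonal, 500 − (150 + 125 + 100 + 50) gives (4,4) = 75.
Row 2 needs 500; the known cells sum to 445, so (2,3) = 55.
From row 4, 500 − (60 + 90 + 75 + 130) gives (4,3) = 145.
The remaining cell in column 3 is (5,3) = 500 − 435 = 65.
The remaining cell in column 4 is (5,4) = 500 − 380 = 120.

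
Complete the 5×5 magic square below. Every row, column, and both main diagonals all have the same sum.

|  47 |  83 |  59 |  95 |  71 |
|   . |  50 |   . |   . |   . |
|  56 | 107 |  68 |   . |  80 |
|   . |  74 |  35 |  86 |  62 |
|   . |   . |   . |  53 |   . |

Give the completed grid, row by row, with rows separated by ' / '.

Row 1 is already complete: 47 + 83 + 59 + 95 + 71 = 355, so that is the magic constant.
Row 3: 56 + 107 + 68 + 80 + ? = 355, so (3,4) = 44.
Row 4 needs 355; the known cells sum to 257, so (4,1) = 98.
Using column 2: 83 + 50 + 107 + 74 + ? → (5,2) = 355 − 314 = 41.
The remaining cell in column 4 is (2,4) = 355 − 278 = 77.
Main diagonal: 47 + 50 + 68 + 86 + ? = 355, so (5,5) = 104.
Anti-diagonal needs 355; the known cells sum to 290, so (5,1) = 65.
Using row 5: 65 + 41 + 53 + 104 + ? → (5,3) = 355 − 263 = 92.
Using column 1: 47 + 56 + 98 + 65 + ? → (2,1) = 355 − 266 = 89.
Column 3: 59 + 68 + 35 + 92 + ? = 355, so (2,3) = 101.
Column 5 needs 355; the known cells sum to 317, so (2,5) = 38.

47 83 59 95 71 / 89 50 101 77 38 / 56 107 68 44 80 / 98 74 35 86 62 / 65 41 92 53 104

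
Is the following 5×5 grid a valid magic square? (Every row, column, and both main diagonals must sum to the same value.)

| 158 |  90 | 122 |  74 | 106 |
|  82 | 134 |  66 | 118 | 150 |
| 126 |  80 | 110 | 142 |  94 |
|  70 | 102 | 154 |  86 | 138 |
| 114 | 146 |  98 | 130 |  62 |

No — row 1 sums to 550 but row 3 sums to 552.

Row 1: 158 + 90 + 122 + 74 + 106 = 550.
Row 2: 82 + 134 + 66 + 118 + 150 = 550.
Row 3: 126 + 80 + 110 + 142 + 94 = 552.
Row 4: 70 + 102 + 154 + 86 + 138 = 550.
Row 5: 114 + 146 + 98 + 130 + 62 = 550.
Column 1: 158 + 82 + 126 + 70 + 114 = 550.
Column 2: 90 + 134 + 80 + 102 + 146 = 552.
Column 3: 122 + 66 + 110 + 154 + 98 = 550.
Column 4: 74 + 118 + 142 + 86 + 130 = 550.
Column 5: 106 + 150 + 94 + 138 + 62 = 550.
Main diagonal: 158 + 134 + 110 + 86 + 62 = 550.
Anti-diagonal: 106 + 118 + 110 + 102 + 114 = 550.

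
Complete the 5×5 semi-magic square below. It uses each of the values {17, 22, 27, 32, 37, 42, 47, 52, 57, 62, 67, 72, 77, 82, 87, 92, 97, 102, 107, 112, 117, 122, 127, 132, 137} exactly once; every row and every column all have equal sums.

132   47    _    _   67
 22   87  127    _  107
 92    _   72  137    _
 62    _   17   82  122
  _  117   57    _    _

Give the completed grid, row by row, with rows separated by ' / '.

The 25 entries sum to 1925, so each line sums to 1925/5 = 385.
From row 2, 385 − (22 + 87 + 127 + 107) gives (2,4) = 42.
Row 4: 62 + 17 + 82 + 122 + ? = 385, so (4,2) = 102.
Column 1: 132 + 22 + 92 + 62 + ? = 385, so (5,1) = 77.
The remaining cell in column 2 is (3,2) = 385 − 353 = 32.
Column 3 must total 385; the given cells sum to 273, so (1,3) = 112.
Row 1 must total 385; the given cells sum to 358, so (1,4) = 27.
The remaining cell in row 3 is (3,5) = 385 − 333 = 52.
Using column 4: 27 + 42 + 137 + 82 + ? → (5,4) = 385 − 288 = 97.
Using column 5: 67 + 107 + 52 + 122 + ? → (5,5) = 385 − 348 = 37.

132 47 112 27 67 / 22 87 127 42 107 / 92 32 72 137 52 / 62 102 17 82 122 / 77 117 57 97 37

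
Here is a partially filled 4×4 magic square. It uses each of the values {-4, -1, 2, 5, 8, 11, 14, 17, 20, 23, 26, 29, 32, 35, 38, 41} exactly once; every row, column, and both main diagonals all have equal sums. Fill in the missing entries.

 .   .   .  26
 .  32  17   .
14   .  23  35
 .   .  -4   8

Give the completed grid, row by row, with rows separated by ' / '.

11 -1 38 26 / 20 32 17 5 / 14 2 23 35 / 29 41 -4 8

The 16 entries sum to 296, so each line sums to 296/4 = 74.
Using row 3: 14 + 23 + 35 + ? → (3,2) = 74 − 72 = 2.
From column 3, 74 − (17 + 23 + (-4)) gives (1,3) = 38.
Column 4 needs 74; the known cells sum to 69, so (2,4) = 5.
The remaining cell in main diagonal is (1,1) = 74 − 63 = 11.
Using anti-diagonal: 26 + 17 + 2 + ? → (4,1) = 74 − 45 = 29.
Row 1: 11 + 38 + 26 + ? = 74, so (1,2) = -1.
Row 2: 32 + 17 + 5 + ? = 74, so (2,1) = 20.
Row 4 must total 74; the given cells sum to 33, so (4,2) = 41.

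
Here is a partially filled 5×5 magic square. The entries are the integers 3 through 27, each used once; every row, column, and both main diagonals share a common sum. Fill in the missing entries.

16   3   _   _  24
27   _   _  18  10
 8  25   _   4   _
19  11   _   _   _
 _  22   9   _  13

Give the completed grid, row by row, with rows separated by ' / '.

The entries are 3 through 27, which sum to 375, so each line sums to 375/5 = 75.
Column 1 needs 75; the known cells sum to 70, so (5,1) = 5.
Column 2 needs 75; the known cells sum to 61, so (2,2) = 14.
Anti-diagonal must total 75; the given cells sum to 58, so (3,3) = 17.
Using row 2: 27 + 14 + 18 + 10 + ? → (2,3) = 75 − 69 = 6.
Row 3: 8 + 25 + 17 + 4 + ? = 75, so (3,5) = 21.
Row 5 must total 75; the given cells sum to 49, so (5,4) = 26.
Using column 5: 24 + 10 + 21 + 13 + ? → (4,5) = 75 − 68 = 7.
Using main diagonal: 16 + 14 + 17 + 13 + ? → (4,4) = 75 − 60 = 15.
Row 4 needs 75; the known cells sum to 52, so (4,3) = 23.
Column 3 must total 75; the given cells sum to 55, so (1,3) = 20.
Column 4 needs 75; the known cells sum to 63, so (1,4) = 12.

16 3 20 12 24 / 27 14 6 18 10 / 8 25 17 4 21 / 19 11 23 15 7 / 5 22 9 26 13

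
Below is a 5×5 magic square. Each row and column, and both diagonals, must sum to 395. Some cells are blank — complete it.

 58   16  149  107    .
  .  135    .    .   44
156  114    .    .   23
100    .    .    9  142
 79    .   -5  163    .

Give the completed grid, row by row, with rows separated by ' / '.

58 16 149 107 65 / 2 135 128 86 44 / 156 114 72 30 23 / 100 93 51 9 142 / 79 37 -5 163 121

Row 1 must total 395; the given cells sum to 330, so (1,5) = 65.
The remaining cell in column 1 is (2,1) = 395 − 393 = 2.
Column 5 needs 395; the known cells sum to 274, so (5,5) = 121.
Main diagonal must total 395; the given cells sum to 323, so (3,3) = 72.
Row 3 must total 395; the given cells sum to 365, so (3,4) = 30.
Row 5 must total 395; the given cells sum to 358, so (5,2) = 37.
From column 2, 395 − (16 + 135 + 114 + 37) gives (4,2) = 93.
Column 4: 107 + 30 + 9 + 163 + ? = 395, so (2,4) = 86.
From row 2, 395 − (2 + 135 + 86 + 44) gives (2,3) = 128.
The remaining cell in row 4 is (4,3) = 395 − 344 = 51.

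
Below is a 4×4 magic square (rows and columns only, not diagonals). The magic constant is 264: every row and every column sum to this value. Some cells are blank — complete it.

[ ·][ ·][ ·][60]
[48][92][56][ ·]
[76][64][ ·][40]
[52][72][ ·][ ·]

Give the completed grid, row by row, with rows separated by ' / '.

Row 2: 48 + 92 + 56 + ? = 264, so (2,4) = 68.
Using row 3: 76 + 64 + 40 + ? → (3,3) = 264 − 180 = 84.
The remaining cell in column 1 is (1,1) = 264 − 176 = 88.
Column 2 must total 264; the given cells sum to 228, so (1,2) = 36.
Column 4 must total 264; the given cells sum to 168, so (4,4) = 96.
Using row 1: 88 + 36 + 60 + ? → (1,3) = 264 − 184 = 80.
Row 4 needs 264; the known cells sum to 220, so (4,3) = 44.

88 36 80 60 / 48 92 56 68 / 76 64 84 40 / 52 72 44 96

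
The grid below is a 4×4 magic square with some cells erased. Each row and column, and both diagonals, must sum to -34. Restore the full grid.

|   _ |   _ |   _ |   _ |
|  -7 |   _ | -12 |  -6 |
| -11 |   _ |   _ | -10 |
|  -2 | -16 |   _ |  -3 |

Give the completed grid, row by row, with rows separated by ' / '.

Row 2 must total -34; the given cells sum to -25, so (2,2) = -9.
From row 4, -34 − (-2 + (-16) + (-3)) gives (4,3) = -13.
Using column 1: -7 + (-11) + (-2) + ? → (1,1) = -34 − (-20) = -14.
Column 4 must total -34; the given cells sum to -19, so (1,4) = -15.
Main diagonal needs -34; the known cells sum to -26, so (3,3) = -8.
Anti-diagonal needs -34; the known cells sum to -29, so (3,2) = -5.
Column 2 must total -34; the given cells sum to -30, so (1,2) = -4.
Column 3: -12 + (-8) + (-13) + ? = -34, so (1,3) = -1.

-14 -4 -1 -15 / -7 -9 -12 -6 / -11 -5 -8 -10 / -2 -16 -13 -3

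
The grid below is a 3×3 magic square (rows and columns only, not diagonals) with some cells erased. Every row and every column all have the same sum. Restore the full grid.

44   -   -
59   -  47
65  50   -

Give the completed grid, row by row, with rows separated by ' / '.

Column 1 is already complete: 44 + 59 + 65 = 168, so that is the magic constant.
Row 2: 59 + 47 + ? = 168, so (2,2) = 62.
From row 3, 168 − (65 + 50) gives (3,3) = 53.
The remaining cell in column 2 is (1,2) = 168 − 112 = 56.
Column 3: 47 + 53 + ? = 168, so (1,3) = 68.

44 56 68 / 59 62 47 / 65 50 53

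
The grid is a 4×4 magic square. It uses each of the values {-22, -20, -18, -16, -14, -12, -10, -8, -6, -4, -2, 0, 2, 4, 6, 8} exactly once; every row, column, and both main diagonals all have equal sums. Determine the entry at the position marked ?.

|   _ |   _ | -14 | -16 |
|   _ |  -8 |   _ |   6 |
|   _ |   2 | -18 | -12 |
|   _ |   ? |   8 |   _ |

-20

The 16 entries sum to -112, so each line sums to -112/4 = -28.
Row 3 needs -28; the known cells sum to -28, so (3,1) = 0.
Column 3 needs -28; the known cells sum to -24, so (2,3) = -4.
Using column 4: -16 + 6 + (-12) + ? → (4,4) = -28 − (-22) = -6.
Main diagonal needs -28; the known cells sum to -32, so (1,1) = 4.
Anti-diagonal must total -28; the given cells sum to -18, so (4,1) = -10.
The remaining cell in row 1 is (1,2) = -28 − (-26) = -2.
Row 2 must total -28; the given cells sum to -6, so (2,1) = -22.
Row 4: -10 + 8 + (-6) + ? = -28, so (4,2) = -20.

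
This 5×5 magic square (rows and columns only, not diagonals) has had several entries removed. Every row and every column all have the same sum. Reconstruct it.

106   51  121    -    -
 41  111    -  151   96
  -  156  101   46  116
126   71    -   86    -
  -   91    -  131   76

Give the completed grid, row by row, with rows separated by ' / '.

106 51 121 66 136 / 41 111 81 151 96 / 61 156 101 46 116 / 126 71 141 86 56 / 146 91 36 131 76

Column 2 is already complete: 51 + 111 + 156 + 71 + 91 = 480, so that is the magic constant.
Using row 2: 41 + 111 + 151 + 96 + ? → (2,3) = 480 − 399 = 81.
Using row 3: 156 + 101 + 46 + 116 + ? → (3,1) = 480 − 419 = 61.
Column 1 needs 480; the known cells sum to 334, so (5,1) = 146.
Column 4: 151 + 46 + 86 + 131 + ? = 480, so (1,4) = 66.
From row 1, 480 − (106 + 51 + 121 + 66) gives (1,5) = 136.
Row 5 needs 480; the known cells sum to 444, so (5,3) = 36.
From column 3, 480 − (121 + 81 + 101 + 36) gives (4,3) = 141.
Column 5 needs 480; the known cells sum to 424, so (4,5) = 56.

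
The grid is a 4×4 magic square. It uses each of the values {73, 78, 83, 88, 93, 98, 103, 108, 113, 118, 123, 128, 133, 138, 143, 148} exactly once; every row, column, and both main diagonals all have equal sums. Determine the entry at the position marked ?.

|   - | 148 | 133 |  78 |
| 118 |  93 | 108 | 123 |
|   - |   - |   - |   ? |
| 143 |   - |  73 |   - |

103

The 16 entries sum to 1768, so each line sums to 1768/4 = 442.
Row 1 needs 442; the known cells sum to 359, so (1,1) = 83.
From column 1, 442 − (83 + 118 + 143) gives (3,1) = 98.
Column 3 needs 442; the known cells sum to 314, so (3,3) = 128.
Main diagonal needs 442; the known cells sum to 304, so (4,4) = 138.
Anti-diagonal needs 442; the known cells sum to 329, so (3,2) = 113.
The remaining cell in row 3 is (3,4) = 442 − 339 = 103.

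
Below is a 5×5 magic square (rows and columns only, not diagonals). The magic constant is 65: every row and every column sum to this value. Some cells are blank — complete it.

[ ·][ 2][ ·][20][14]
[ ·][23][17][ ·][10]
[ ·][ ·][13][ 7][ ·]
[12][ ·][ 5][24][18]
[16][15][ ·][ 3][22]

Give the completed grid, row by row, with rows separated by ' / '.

From row 4, 65 − (12 + 5 + 24 + 18) gives (4,2) = 6.
The remaining cell in row 5 is (5,3) = 65 − 56 = 9.
Column 2: 2 + 23 + 6 + 15 + ? = 65, so (3,2) = 19.
Column 3 must total 65; the given cells sum to 44, so (1,3) = 21.
From column 4, 65 − (20 + 7 + 24 + 3) gives (2,4) = 11.
From column 5, 65 − (14 + 10 + 18 + 22) gives (3,5) = 1.
Row 1: 2 + 21 + 20 + 14 + ? = 65, so (1,1) = 8.
From row 2, 65 − (23 + 17 + 11 + 10) gives (2,1) = 4.
Using row 3: 19 + 13 + 7 + 1 + ? → (3,1) = 65 − 40 = 25.

8 2 21 20 14 / 4 23 17 11 10 / 25 19 13 7 1 / 12 6 5 24 18 / 16 15 9 3 22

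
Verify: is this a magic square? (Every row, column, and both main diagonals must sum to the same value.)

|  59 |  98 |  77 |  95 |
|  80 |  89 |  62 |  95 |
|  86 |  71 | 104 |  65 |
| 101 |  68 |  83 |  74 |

No — row 1 sums to 329 but row 3 sums to 326.

Row 1: 59 + 98 + 77 + 95 = 329.
Row 2: 80 + 89 + 62 + 95 = 326.
Row 3: 86 + 71 + 104 + 65 = 326.
Row 4: 101 + 68 + 83 + 74 = 326.
Column 1: 59 + 80 + 86 + 101 = 326.
Column 2: 98 + 89 + 71 + 68 = 326.
Column 3: 77 + 62 + 104 + 83 = 326.
Column 4: 95 + 95 + 65 + 74 = 329.
Main diagonal: 59 + 89 + 104 + 74 = 326.
Anti-diagonal: 95 + 62 + 71 + 101 = 329.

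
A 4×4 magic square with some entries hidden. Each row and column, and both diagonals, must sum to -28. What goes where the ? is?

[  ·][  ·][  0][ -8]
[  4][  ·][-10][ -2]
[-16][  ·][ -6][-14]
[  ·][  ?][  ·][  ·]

6

Row 2: 4 + (-10) + (-2) + ? = -28, so (2,2) = -20.
Row 3 needs -28; the known cells sum to -36, so (3,2) = 8.
From column 3, -28 − (0 + (-10) + (-6)) gives (4,3) = -12.
Column 4 needs -28; the known cells sum to -24, so (4,4) = -4.
Main diagonal: -20 + (-6) + (-4) + ? = -28, so (1,1) = 2.
Anti-diagonal must total -28; the given cells sum to -10, so (4,1) = -18.
The remaining cell in row 1 is (1,2) = -28 − (-6) = -22.
Row 4: -18 + (-12) + (-4) + ? = -28, so (4,2) = 6.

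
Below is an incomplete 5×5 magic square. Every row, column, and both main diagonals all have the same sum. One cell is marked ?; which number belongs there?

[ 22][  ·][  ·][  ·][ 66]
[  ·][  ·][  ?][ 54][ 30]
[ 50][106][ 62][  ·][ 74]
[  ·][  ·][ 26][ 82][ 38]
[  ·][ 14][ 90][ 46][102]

98

Column 5 is complete and sums to 310; that is the magic constant.
The remaining cell in row 3 is (3,4) = 310 − 292 = 18.
Row 5 needs 310; the known cells sum to 252, so (5,1) = 58.
Using column 4: 54 + 18 + 82 + 46 + ? → (1,4) = 310 − 200 = 110.
Main diagonal must total 310; the given cells sum to 268, so (2,2) = 42.
Using anti-diagonal: 66 + 54 + 62 + 58 + ? → (4,2) = 310 − 240 = 70.
Row 4: 70 + 26 + 82 + 38 + ? = 310, so (4,1) = 94.
Column 1 needs 310; the known cells sum to 224, so (2,1) = 86.
From column 2, 310 − (42 + 106 + 70 + 14) gives (1,2) = 78.
The remaining cell in row 1 is (1,3) = 310 − 276 = 34.
Row 2 needs 310; the known cells sum to 212, so (2,3) = 98.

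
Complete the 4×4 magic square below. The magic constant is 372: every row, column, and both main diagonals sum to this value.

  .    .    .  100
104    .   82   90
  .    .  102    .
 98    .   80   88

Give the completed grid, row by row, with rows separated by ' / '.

86 78 108 100 / 104 96 82 90 / 84 92 102 94 / 98 106 80 88

Row 2: 104 + 82 + 90 + ? = 372, so (2,2) = 96.
Row 4 needs 372; the known cells sum to 266, so (4,2) = 106.
Column 3: 82 + 102 + 80 + ? = 372, so (1,3) = 108.
Column 4: 100 + 90 + 88 + ? = 372, so (3,4) = 94.
From main diagonal, 372 − (96 + 102 + 88) gives (1,1) = 86.
From anti-diagonal, 372 − (100 + 82 + 98) gives (3,2) = 92.
Using row 1: 86 + 108 + 100 + ? → (1,2) = 372 − 294 = 78.
Row 3 needs 372; the known cells sum to 288, so (3,1) = 84.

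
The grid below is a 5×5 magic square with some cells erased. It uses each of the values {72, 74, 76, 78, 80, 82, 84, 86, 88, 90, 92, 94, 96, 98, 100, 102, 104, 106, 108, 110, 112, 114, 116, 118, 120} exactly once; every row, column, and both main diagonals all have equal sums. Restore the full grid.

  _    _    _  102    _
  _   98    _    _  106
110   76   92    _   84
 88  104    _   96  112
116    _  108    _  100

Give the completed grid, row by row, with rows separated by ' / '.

94 120 86 102 78 / 72 98 114 90 106 / 110 76 92 118 84 / 88 104 80 96 112 / 116 82 108 74 100

The 25 entries sum to 2400, so each line sums to 2400/5 = 480.
The remaining cell in row 3 is (3,4) = 480 − 362 = 118.
From row 4, 480 − (88 + 104 + 96 + 112) gives (4,3) = 80.
The remaining cell in column 5 is (1,5) = 480 − 402 = 78.
Main diagonal must total 480; the given cells sum to 386, so (1,1) = 94.
Anti-diagonal needs 480; the known cells sum to 390, so (2,4) = 90.
Using column 1: 94 + 110 + 88 + 116 + ? → (2,1) = 480 − 408 = 72.
Column 4: 102 + 90 + 118 + 96 + ? = 480, so (5,4) = 74.
The remaining cell in row 2 is (2,3) = 480 − 366 = 114.
Row 5 needs 480; the known cells sum to 398, so (5,2) = 82.
Column 2: 98 + 76 + 104 + 82 + ? = 480, so (1,2) = 120.
Using column 3: 114 + 92 + 80 + 108 + ? → (1,3) = 480 − 394 = 86.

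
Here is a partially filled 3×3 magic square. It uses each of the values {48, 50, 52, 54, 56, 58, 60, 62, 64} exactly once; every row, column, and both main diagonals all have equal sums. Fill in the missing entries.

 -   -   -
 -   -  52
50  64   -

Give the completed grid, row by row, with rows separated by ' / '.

The 9 entries sum to 504, so each line sums to 504/3 = 168.
Row 3: 50 + 64 + ? = 168, so (3,3) = 54.
Column 3: 52 + 54 + ? = 168, so (1,3) = 62.
Using anti-diagonal: 62 + 50 + ? → (2,2) = 168 − 112 = 56.
Row 2 needs 168; the known cells sum to 108, so (2,1) = 60.
Using column 1: 60 + 50 + ? → (1,1) = 168 − 110 = 58.
From column 2, 168 − (56 + 64) gives (1,2) = 48.

58 48 62 / 60 56 52 / 50 64 54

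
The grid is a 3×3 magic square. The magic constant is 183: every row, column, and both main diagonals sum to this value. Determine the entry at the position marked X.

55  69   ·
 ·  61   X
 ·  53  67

Using row 1: 55 + 69 + ? → (1,3) = 183 − 124 = 59.
Row 3 needs 183; the known cells sum to 120, so (3,1) = 63.
Using column 1: 55 + 63 + ? → (2,1) = 183 − 118 = 65.
From column 3, 183 − (59 + 67) gives (2,3) = 57.

57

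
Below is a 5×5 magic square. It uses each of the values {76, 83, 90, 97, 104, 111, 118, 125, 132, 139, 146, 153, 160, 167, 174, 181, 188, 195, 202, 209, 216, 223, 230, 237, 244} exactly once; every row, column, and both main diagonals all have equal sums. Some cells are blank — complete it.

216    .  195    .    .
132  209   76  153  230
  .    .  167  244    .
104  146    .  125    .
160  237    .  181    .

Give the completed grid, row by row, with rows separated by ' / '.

The 25 entries sum to 4000, so each line sums to 4000/5 = 800.
Column 1 must total 800; the given cells sum to 612, so (3,1) = 188.
Column 4: 153 + 244 + 125 + 181 + ? = 800, so (1,4) = 97.
Main diagonal needs 800; the known cells sum to 717, so (5,5) = 83.
Anti-diagonal must total 800; the given cells sum to 626, so (1,5) = 174.
Row 1 must total 800; the given cells sum to 682, so (1,2) = 118.
Row 5 needs 800; the known cells sum to 661, so (5,3) = 139.
From column 2, 800 − (118 + 209 + 146 + 237) gives (3,2) = 90.
Using column 3: 195 + 76 + 167 + 139 + ? → (4,3) = 800 − 577 = 223.
The remaining cell in row 3 is (3,5) = 800 − 689 = 111.
Row 4 must total 800; the given cells sum to 598, so (4,5) = 202.

216 118 195 97 174 / 132 209 76 153 230 / 188 90 167 244 111 / 104 146 223 125 202 / 160 237 139 181 83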